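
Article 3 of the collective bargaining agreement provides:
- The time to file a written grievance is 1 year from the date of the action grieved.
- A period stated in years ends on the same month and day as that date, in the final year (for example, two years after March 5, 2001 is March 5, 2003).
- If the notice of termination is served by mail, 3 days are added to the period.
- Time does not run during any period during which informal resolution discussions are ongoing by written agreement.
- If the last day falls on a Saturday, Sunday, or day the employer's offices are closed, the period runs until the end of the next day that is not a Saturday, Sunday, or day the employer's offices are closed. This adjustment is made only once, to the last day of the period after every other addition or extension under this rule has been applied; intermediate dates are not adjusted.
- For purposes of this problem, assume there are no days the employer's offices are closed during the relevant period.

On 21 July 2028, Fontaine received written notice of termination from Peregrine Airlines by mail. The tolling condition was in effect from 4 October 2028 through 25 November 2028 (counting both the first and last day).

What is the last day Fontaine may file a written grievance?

1 year after 21 July 2028 is July 21, 2029.
Service was by mail, adding 3 days: July 21, 2029 + 3 days = July 24, 2029.
From October 4, 2028 through November 25, 2028 inclusive is 53 days; tolling adds 53 days: July 24, 2029 + 53 days = September 15, 2029.
September 15, 2029 is Saturday; September 16, 2029 is Sunday. The next qualifying day is September 17, 2029.

September 17, 2029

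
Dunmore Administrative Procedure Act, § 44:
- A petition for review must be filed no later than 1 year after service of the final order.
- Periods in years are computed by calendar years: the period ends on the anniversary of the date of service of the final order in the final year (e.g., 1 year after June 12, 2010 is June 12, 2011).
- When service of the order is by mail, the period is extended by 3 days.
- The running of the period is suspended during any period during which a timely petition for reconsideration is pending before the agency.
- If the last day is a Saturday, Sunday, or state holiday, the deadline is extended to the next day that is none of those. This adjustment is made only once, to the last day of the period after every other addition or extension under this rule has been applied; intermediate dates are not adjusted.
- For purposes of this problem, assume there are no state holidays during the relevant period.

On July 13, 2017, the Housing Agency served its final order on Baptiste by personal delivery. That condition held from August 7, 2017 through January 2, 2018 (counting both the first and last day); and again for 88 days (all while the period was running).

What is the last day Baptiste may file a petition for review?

1 year after July 13, 2017 is July 13, 2018.
Service was not by mail, so no mail extension applies.
From August 7, 2017 through January 2, 2018 inclusive is 149 days; tolling adds 149 days: July 13, 2018 + 149 days = December 9, 2018.
Tolling adds 88 days: December 9, 2018 + 88 days = March 7, 2019.
March 7, 2019 is a Thursday and not a state holiday, so no extension applies.

March 7, 2019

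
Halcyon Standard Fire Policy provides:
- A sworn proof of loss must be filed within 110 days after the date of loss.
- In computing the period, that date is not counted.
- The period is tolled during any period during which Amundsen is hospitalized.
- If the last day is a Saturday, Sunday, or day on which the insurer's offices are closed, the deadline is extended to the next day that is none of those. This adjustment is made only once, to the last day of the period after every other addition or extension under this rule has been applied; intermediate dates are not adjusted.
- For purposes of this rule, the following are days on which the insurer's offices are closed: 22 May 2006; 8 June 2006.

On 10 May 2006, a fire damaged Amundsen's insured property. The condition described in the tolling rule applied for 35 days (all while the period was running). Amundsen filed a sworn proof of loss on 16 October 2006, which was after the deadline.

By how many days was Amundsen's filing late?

14 days

110 days after 10 May 2006 is August 28, 2006.
Tolling adds 35 days: August 28, 2006 + 35 days = October 2, 2006.
October 2, 2006 is a Monday and not a day on which the insurer's offices are closed, so no extension applies.
The deadline is October 2, 2006; from October 2, 2006 to October 16, 2006 is 14 days.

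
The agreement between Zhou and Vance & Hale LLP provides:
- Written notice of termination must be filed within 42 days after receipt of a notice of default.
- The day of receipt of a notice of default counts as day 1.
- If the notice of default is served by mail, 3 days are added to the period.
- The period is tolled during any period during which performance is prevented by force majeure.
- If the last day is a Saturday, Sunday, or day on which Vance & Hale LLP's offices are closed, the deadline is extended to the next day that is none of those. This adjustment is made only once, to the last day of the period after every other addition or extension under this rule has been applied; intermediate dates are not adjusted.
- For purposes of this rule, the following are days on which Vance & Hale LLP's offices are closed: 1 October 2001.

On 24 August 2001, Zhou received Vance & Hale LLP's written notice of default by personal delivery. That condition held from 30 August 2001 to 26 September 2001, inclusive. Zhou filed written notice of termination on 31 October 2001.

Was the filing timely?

Counting 24 August 2001 as day 1, day 42 is October 4, 2001.
Service was not by mail, so no mail extension applies.
From August 30, 2001 through September 26, 2001 inclusive is 28 days; tolling adds 28 days: October 4, 2001 + 28 days = November 1, 2001.
November 1, 2001 is a Thursday and not a day on which Vance & Hale LLP's offices are closed, so no extension applies.
The deadline is November 1, 2001; the filing on October 31, 2001 is on or before that date.

Yes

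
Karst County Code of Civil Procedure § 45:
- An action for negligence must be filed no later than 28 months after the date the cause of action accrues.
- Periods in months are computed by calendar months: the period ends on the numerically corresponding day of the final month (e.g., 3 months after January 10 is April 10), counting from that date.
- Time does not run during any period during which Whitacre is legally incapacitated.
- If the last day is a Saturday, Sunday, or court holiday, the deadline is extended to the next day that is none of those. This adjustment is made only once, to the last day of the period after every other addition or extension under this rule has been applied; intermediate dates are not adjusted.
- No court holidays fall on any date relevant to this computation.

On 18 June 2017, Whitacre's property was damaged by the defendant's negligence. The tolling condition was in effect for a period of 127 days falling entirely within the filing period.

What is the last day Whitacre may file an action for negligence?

28 months after 18 June 2017 is October 18, 2019.
Tolling adds 127 days: October 18, 2019 + 127 days = February 22, 2020.
February 22, 2020 is Saturday; February 23, 2020 is Sunday. The next qualifying day is February 24, 2020.

February 24, 2020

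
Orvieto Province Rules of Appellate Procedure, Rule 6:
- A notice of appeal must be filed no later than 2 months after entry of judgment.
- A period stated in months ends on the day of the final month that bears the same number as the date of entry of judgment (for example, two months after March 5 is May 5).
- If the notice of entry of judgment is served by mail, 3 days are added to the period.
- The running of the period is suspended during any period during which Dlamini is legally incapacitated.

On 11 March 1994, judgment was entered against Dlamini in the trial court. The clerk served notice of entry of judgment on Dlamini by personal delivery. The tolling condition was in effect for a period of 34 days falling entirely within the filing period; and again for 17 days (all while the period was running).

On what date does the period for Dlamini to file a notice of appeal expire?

2 months after 11 March 1994 is May 11, 1994.
Service was not by mail, so no mail extension applies.
Tolling adds 34 days: May 11, 1994 + 34 days = June 14, 1994.
Tolling adds 17 days: June 14, 1994 + 17 days = July 1, 1994.

July 1, 1994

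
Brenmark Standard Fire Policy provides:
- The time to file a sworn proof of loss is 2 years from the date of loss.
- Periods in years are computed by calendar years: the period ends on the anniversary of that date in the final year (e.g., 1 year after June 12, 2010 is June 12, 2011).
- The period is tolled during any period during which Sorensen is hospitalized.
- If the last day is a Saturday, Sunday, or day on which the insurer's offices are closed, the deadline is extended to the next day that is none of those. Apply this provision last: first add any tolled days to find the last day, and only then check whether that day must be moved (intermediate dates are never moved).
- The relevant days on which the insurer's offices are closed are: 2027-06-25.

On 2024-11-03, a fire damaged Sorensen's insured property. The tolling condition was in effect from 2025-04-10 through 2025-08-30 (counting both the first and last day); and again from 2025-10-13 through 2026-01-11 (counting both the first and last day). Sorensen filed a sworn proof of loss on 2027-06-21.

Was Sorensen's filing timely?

2 years after 2024-11-03 is November 3, 2026.
From April 10, 2025 through August 30, 2025 inclusive is 143 days; tolling adds 143 days: November 3, 2026 + 143 days = March 26, 2027.
From October 13, 2025 through January 11, 2026 inclusive is 91 days; tolling adds 91 days: March 26, 2027 + 91 days = June 25, 2027.
June 25, 2027 is a listed holiday; June 26, 2027 is Saturday; June 27, 2027 is Sunday. The next qualifying day is June 28, 2027.
The deadline is June 28, 2027; the filing on June 21, 2027 is on or before that date.

Yes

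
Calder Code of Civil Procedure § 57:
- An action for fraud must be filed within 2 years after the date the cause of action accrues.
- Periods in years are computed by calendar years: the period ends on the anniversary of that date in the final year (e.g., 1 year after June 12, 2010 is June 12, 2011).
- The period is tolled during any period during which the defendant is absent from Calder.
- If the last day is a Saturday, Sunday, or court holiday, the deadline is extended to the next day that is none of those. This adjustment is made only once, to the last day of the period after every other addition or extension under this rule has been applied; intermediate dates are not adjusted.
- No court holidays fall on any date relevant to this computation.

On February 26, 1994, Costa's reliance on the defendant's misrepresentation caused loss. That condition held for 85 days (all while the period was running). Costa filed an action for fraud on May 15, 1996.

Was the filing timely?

Yes

2 years after February 26, 1994 is February 26, 1996.
Tolling adds 85 days: February 26, 1996 + 85 days = May 21, 1996.
May 21, 1996 is a Tuesday and not a court holiday, so no extension applies.
The deadline is May 21, 1996; the filing on May 15, 1996 is on or before that date.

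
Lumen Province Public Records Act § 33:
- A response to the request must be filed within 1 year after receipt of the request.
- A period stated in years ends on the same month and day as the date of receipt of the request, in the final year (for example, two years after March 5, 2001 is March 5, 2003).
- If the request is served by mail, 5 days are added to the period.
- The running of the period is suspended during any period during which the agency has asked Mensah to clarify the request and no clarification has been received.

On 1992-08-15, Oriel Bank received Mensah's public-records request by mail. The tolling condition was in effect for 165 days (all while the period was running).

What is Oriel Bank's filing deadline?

February 1, 1994

1 year after 1992-08-15 is August 15, 1993.
Service was by mail, adding 5 days: August 15, 1993 + 5 days = August 20, 1993.
Tolling adds 165 days: August 20, 1993 + 165 days = February 1, 1994.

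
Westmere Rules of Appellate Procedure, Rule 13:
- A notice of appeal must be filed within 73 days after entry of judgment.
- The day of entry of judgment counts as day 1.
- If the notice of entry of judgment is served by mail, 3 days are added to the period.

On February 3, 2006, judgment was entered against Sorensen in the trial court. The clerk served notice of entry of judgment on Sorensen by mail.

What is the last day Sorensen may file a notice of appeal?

April 19, 2006

Counting February 3, 2006 as day 1, day 73 is April 16, 2006.
Service was by mail, adding 3 days: April 16, 2006 + 3 days = April 19, 2006.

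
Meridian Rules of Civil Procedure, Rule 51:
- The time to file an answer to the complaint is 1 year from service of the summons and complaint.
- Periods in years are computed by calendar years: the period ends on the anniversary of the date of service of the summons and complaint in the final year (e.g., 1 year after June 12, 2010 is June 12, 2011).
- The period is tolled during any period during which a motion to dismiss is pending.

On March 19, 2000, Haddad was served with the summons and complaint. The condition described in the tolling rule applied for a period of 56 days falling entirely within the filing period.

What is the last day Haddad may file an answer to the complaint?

1 year after March 19, 2000 is March 19, 2001.
Tolling adds 56 days: March 19, 2001 + 56 days = May 14, 2001.

May 14, 2001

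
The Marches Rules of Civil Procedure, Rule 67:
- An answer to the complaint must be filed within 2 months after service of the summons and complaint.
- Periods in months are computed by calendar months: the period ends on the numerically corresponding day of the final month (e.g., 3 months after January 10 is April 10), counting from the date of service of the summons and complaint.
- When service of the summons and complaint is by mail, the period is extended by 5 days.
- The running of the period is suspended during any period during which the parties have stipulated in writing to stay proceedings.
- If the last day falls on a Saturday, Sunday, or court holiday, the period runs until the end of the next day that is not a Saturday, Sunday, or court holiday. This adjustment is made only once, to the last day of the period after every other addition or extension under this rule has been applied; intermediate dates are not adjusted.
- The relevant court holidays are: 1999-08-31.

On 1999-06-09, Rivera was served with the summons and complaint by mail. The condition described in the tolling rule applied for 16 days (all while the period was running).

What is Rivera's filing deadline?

2 months after 1999-06-09 is August 9, 1999.
Service was by mail, adding 5 days: August 9, 1999 + 5 days = August 14, 1999.
Tolling adds 16 days: August 14, 1999 + 16 days = August 30, 1999.
August 30, 1999 is a Monday and not a court holiday, so no extension applies.

August 30, 1999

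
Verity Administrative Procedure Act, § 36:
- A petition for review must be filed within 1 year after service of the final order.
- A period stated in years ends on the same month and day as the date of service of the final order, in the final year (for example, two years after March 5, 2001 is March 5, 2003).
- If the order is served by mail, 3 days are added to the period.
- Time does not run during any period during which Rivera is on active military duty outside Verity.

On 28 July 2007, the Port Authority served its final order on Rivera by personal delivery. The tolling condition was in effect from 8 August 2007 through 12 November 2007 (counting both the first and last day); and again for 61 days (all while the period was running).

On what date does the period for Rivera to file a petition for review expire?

1 year after 28 July 2007 is July 28, 2008.
Service was not by mail, so no mail extension applies.
From August 8, 2007 through November 12, 2007 inclusive is 97 days; tolling adds 97 days: July 28, 2008 + 97 days = November 2, 2008.
Tolling adds 61 days: November 2, 2008 + 61 days = January 2, 2009.

January 2, 2009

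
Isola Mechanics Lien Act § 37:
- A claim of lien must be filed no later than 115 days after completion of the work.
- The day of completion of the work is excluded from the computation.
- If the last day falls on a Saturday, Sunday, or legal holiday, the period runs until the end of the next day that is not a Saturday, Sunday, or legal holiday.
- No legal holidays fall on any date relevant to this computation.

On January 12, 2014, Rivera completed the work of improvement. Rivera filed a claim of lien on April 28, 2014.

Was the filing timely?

115 days after January 12, 2014 is May 7, 2014.
May 7, 2014 is a Wednesday and not a legal holiday, so no extension applies.
The deadline is May 7, 2014; the filing on April 28, 2014 is on or before that date.

Yes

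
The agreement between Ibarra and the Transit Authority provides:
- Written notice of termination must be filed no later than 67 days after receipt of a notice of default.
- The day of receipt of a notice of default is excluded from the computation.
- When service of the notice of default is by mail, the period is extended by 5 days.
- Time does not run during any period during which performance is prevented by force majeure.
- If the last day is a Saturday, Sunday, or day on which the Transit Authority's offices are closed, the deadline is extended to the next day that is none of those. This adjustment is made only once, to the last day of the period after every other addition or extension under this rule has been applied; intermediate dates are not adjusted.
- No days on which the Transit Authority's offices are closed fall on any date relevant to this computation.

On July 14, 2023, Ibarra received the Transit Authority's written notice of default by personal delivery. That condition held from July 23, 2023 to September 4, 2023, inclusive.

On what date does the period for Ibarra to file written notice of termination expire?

November 2, 2023

67 days after July 14, 2023 is September 19, 2023.
Service was not by mail, so no mail extension applies.
From July 23, 2023 through September 4, 2023 inclusive is 44 days; tolling adds 44 days: September 19, 2023 + 44 days = November 2, 2023.
November 2, 2023 is a Thursday and not a day on which the Transit Authority's offices are closed, so no extension applies.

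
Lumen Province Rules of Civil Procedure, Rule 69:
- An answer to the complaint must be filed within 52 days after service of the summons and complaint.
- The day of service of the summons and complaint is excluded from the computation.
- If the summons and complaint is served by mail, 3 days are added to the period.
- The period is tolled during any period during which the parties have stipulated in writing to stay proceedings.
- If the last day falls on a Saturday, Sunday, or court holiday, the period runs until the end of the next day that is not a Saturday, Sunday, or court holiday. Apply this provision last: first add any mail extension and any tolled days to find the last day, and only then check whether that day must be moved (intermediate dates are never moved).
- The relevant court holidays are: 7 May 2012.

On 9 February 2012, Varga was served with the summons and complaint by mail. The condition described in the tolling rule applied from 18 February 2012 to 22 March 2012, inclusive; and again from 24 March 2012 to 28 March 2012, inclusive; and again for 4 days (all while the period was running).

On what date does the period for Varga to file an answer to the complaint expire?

May 17, 2012

52 days after 9 February 2012 is April 1, 2012.
Service was by mail, adding 3 days: April 1, 2012 + 3 days = April 4, 2012.
From February 18, 2012 through March 22, 2012 inclusive is 34 days; tolling adds 34 days: April 4, 2012 + 34 days = May 8, 2012.
From March 24, 2012 through March 28, 2012 inclusive is 5 days; tolling adds 5 days: May 8, 2012 + 5 days = May 13, 2012.
Tolling adds 4 days: May 13, 2012 + 4 days = May 17, 2012.
May 17, 2012 is a Thursday and not a court holiday, so no extension applies.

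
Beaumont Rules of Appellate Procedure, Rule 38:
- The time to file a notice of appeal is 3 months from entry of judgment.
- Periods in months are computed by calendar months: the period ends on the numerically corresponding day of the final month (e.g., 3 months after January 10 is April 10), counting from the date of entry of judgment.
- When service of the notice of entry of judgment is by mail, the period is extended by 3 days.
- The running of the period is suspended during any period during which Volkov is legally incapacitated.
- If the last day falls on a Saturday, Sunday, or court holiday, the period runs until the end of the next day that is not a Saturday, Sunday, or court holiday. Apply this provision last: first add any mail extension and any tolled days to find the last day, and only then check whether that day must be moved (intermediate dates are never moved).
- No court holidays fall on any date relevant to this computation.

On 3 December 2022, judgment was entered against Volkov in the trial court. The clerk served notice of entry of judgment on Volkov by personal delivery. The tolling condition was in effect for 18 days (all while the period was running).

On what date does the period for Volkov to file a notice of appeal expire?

3 months after 3 December 2022 is March 3, 2023.
Service was not by mail, so no mail extension applies.
Tolling adds 18 days: March 3, 2023 + 18 days = March 21, 2023.
March 21, 2023 is a Tuesday and not a court holiday, so no extension applies.

March 21, 2023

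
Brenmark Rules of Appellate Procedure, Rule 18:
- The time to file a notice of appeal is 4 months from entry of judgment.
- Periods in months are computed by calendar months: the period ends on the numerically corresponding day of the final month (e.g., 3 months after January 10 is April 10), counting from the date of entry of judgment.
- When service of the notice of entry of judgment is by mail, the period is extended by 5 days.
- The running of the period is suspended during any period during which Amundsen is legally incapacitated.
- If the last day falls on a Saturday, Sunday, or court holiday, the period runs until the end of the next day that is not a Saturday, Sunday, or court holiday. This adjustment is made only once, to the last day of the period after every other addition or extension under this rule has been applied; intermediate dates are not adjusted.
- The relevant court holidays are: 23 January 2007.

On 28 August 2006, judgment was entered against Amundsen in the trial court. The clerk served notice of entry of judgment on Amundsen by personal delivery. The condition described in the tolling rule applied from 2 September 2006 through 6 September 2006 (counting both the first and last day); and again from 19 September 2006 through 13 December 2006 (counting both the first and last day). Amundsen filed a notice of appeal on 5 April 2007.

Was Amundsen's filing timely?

4 months after 28 August 2006 is December 28, 2006.
Service was not by mail, so no mail extension applies.
From September 2, 2006 through September 6, 2006 inclusive is 5 days; tolling adds 5 days: December 28, 2006 + 5 days = January 2, 2007.
From September 19, 2006 through December 13, 2006 inclusive is 86 days; tolling adds 86 days: January 2, 2007 + 86 days = March 29, 2007.
March 29, 2007 is a Thursday and not a court holiday, so no extension applies.
The deadline is March 29, 2007; the filing on April 5, 2007 is after that date.

No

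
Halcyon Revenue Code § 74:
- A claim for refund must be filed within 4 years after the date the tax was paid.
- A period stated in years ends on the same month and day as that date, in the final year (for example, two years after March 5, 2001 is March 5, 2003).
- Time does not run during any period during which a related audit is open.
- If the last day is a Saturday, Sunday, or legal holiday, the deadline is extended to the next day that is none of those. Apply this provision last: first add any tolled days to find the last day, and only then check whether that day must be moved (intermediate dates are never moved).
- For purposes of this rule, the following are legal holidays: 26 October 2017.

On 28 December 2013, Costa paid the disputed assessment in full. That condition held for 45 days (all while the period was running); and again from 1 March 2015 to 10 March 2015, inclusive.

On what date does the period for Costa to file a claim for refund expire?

February 21, 2018

4 years after 28 December 2013 is December 28, 2017.
Tolling adds 45 days: December 28, 2017 + 45 days = February 11, 2018.
From March 1, 2015 through March 10, 2015 inclusive is 10 days; tolling adds 10 days: February 11, 2018 + 10 days = February 21, 2018.
February 21, 2018 is a Wednesday and not a legal holiday, so no extension applies.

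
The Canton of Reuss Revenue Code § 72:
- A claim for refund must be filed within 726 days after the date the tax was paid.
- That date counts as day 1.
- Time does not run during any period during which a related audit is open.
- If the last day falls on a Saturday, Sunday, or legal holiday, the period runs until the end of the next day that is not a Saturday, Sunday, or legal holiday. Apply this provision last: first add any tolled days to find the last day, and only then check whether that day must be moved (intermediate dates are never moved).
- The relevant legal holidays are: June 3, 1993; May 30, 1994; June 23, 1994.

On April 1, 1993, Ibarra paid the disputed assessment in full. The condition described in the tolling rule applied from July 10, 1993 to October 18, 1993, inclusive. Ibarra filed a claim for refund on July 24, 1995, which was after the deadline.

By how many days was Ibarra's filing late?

Counting April 1, 1993 as day 1, day 726 is March 27, 1995.
From July 10, 1993 through October 18, 1993 inclusive is 101 days; tolling adds 101 days: March 27, 1995 + 101 days = July 6, 1995.
July 6, 1995 is a Thursday and not a legal holiday, so no extension applies.
The deadline is July 6, 1995; from July 6, 1995 to July 24, 1995 is 18 days.

18 days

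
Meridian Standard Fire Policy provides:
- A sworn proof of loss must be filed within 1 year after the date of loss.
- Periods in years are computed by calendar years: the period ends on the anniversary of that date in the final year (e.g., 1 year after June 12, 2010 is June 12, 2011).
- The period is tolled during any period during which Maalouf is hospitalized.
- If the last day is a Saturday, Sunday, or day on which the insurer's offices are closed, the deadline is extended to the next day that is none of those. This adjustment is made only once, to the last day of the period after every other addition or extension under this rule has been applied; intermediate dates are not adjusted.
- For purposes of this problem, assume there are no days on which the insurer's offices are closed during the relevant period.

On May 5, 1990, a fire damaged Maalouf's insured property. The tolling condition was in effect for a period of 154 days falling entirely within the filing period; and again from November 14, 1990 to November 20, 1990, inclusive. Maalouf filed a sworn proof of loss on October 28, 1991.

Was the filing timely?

1 year after May 5, 1990 is May 5, 1991.
Tolling adds 154 days: May 5, 1991 + 154 days = October 6, 1991.
From November 14, 1990 through November 20, 1990 inclusive is 7 days; tolling adds 7 days: October 6, 1991 + 7 days = October 13, 1991.
October 13, 1991 is Sunday. The next qualifying day is October 14, 1991.
The deadline is October 14, 1991; the filing on October 28, 1991 is after that date.

No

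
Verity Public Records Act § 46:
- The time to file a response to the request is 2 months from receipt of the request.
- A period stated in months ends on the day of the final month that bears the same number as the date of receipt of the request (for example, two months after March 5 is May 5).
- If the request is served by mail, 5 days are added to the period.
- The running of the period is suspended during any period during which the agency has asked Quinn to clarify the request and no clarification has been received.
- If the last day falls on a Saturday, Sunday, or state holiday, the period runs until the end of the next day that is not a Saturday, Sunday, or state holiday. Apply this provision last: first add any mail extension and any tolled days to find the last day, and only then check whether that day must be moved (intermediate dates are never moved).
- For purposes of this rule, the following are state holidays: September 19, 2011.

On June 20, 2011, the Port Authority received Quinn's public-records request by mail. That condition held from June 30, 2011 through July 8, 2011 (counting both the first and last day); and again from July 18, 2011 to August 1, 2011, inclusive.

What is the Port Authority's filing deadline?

2 months after June 20, 2011 is August 20, 2011.
Service was by mail, adding 5 days: August 20, 2011 + 5 days = August 25, 2011.
From June 30, 2011 through July 8, 2011 inclusive is 9 days; tolling adds 9 days: August 25, 2011 + 9 days = September 3, 2011.
From July 18, 2011 through August 1, 2011 inclusive is 15 days; tolling adds 15 days: September 3, 2011 + 15 days = September 18, 2011.
September 18, 2011 is Sunday; September 19, 2011 is a listed holiday. The next qualifying day is September 20, 2011.

September 20, 2011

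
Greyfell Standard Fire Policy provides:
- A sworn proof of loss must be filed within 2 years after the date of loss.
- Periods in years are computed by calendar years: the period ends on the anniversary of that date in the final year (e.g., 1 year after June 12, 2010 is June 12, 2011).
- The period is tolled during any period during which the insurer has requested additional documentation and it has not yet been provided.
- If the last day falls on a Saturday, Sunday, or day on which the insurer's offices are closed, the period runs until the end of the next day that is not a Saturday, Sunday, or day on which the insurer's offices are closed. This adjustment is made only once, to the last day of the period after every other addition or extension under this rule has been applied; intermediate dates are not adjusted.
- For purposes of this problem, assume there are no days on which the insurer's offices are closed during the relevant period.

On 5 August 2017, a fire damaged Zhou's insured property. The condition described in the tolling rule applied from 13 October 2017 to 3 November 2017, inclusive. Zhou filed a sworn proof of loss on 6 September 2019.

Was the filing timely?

No

2 years after 5 August 2017 is August 5, 2019.
From October 13, 2017 through November 3, 2017 inclusive is 22 days; tolling adds 22 days: August 5, 2019 + 22 days = August 27, 2019.
August 27, 2019 is a Tuesday and not a day on which the insurer's offices are closed, so no extension applies.
The deadline is August 27, 2019; the filing on September 6, 2019 is after that date.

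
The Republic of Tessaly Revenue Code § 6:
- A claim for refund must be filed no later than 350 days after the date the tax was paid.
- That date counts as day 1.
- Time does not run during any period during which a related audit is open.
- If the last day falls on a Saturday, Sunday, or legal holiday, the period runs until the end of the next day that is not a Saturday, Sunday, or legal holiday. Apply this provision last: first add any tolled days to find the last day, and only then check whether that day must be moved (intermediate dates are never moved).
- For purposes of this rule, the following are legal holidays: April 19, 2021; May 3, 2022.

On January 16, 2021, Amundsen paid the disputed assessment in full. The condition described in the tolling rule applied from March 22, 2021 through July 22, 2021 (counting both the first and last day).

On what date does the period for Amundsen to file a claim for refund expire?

Counting January 16, 2021 as day 1, day 350 is December 31, 2021.
From March 22, 2021 through July 22, 2021 inclusive is 123 days; tolling adds 123 days: December 31, 2021 + 123 days = May 3, 2022.
May 3, 2022 is a listed holiday. The next qualifying day is May 4, 2022.

May 4, 2022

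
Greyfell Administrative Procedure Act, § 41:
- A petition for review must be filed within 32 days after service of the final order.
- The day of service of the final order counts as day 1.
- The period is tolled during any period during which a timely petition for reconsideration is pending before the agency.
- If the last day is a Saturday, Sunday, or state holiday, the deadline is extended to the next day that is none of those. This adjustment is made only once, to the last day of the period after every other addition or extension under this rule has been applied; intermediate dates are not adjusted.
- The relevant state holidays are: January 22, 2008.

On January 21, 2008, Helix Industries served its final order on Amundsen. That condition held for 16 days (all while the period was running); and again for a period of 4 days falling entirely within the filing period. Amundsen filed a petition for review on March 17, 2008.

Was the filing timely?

No

Counting January 21, 2008 as day 1, day 32 is February 21, 2008.
Tolling adds 16 days: February 21, 2008 + 16 days = March 8, 2008.
Tolling adds 4 days: March 8, 2008 + 4 days = March 12, 2008.
March 12, 2008 is a Wednesday and not a state holiday, so no extension applies.
The deadline is March 12, 2008; the filing on March 17, 2008 is after that date.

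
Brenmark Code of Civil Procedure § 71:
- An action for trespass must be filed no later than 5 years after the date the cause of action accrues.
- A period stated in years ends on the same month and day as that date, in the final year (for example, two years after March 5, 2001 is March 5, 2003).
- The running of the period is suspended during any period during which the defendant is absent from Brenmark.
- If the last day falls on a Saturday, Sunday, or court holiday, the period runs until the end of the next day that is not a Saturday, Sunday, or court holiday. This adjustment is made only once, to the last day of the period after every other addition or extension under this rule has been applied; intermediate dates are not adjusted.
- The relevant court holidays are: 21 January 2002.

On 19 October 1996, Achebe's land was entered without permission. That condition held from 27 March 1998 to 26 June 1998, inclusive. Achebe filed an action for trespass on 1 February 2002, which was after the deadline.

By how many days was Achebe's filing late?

10 days

5 years after 19 October 1996 is October 19, 2001.
From March 27, 1998 through June 26, 1998 inclusive is 92 days; tolling adds 92 days: October 19, 2001 + 92 days = January 19, 2002.
January 19, 2002 is Saturday; January 20, 2002 is Sunday; January 21, 2002 is a listed holiday. The next qualifying day is January 22, 2002.
The deadline is January 22, 2002; from January 22, 2002 to February 1, 2002 is 10 days.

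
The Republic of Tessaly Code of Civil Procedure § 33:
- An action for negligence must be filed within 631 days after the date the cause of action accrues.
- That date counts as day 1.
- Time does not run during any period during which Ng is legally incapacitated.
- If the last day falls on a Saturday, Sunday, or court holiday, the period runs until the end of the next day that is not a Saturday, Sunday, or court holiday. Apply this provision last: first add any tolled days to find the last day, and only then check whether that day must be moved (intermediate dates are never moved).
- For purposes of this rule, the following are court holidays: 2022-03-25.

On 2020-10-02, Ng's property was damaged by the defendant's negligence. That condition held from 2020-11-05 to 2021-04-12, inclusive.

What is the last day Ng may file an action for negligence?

November 30, 2022

Counting 2020-10-02 as day 1, day 631 is June 24, 2022.
From November 5, 2020 through April 12, 2021 inclusive is 159 days; tolling adds 159 days: June 24, 2022 + 159 days = November 30, 2022.
November 30, 2022 is a Wednesday and not a court holiday, so no extension applies.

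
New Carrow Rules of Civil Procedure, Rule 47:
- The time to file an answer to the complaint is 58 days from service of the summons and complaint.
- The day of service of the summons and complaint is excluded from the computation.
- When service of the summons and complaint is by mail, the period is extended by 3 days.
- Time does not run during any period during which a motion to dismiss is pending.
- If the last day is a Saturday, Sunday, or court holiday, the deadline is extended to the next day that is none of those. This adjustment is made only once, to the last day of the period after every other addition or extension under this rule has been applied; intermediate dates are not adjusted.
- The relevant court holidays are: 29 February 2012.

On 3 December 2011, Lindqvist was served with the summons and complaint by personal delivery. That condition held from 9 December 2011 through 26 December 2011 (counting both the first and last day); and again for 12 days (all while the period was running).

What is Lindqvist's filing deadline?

March 1, 2012

58 days after 3 December 2011 is January 30, 2012.
Service was not by mail, so no mail extension applies.
From December 9, 2011 through December 26, 2011 inclusive is 18 days; tolling adds 18 days: January 30, 2012 + 18 days = February 17, 2012.
Tolling adds 12 days: February 17, 2012 + 12 days = February 29, 2012.
February 29, 2012 is a listed holiday. The next qualifying day is March 1, 2012.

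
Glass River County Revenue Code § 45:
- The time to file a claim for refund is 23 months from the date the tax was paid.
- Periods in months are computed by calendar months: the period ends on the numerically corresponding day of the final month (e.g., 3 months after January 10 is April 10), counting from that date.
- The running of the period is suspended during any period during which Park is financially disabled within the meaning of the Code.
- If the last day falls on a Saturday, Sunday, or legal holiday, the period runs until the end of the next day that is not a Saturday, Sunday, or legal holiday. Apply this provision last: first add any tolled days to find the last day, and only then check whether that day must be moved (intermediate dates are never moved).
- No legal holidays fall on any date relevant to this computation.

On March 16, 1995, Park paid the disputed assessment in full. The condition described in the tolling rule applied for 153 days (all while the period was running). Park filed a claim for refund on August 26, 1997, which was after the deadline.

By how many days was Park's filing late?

36 days

23 months after March 16, 1995 is February 16, 1997.
Tolling adds 153 days: February 16, 1997 + 153 days = July 19, 1997.
July 19, 1997 is Saturday; July 20, 1997 is Sunday. The next qualifying day is July 21, 1997.
The deadline is July 21, 1997; from July 21, 1997 to August 26, 1997 is 36 days.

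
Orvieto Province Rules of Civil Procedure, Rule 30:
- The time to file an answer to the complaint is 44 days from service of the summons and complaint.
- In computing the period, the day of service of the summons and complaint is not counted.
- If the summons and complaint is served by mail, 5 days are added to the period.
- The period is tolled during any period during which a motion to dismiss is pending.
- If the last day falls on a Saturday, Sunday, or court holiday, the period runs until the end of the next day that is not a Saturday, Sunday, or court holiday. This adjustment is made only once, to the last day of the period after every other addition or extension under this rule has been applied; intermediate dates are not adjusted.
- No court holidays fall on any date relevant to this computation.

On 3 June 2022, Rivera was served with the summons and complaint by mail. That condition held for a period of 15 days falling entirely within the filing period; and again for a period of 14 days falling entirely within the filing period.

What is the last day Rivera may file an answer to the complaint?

August 22, 2022

44 days after 3 June 2022 is July 17, 2022.
Service was by mail, adding 5 days: July 17, 2022 + 5 days = July 22, 2022.
Tolling adds 15 days: July 22, 2022 + 15 days = August 6, 2022.
Tolling adds 14 days: August 6, 2022 + 14 days = August 20, 2022.
August 20, 2022 is Saturday; August 21, 2022 is Sunday. The next qualifying day is August 22, 2022.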